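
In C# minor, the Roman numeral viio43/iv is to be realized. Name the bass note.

The applied chord viio43/iv is rooted on E#: E#-G#-B-D.
The figure 43 means second inversion — the fifth is in the bass.

B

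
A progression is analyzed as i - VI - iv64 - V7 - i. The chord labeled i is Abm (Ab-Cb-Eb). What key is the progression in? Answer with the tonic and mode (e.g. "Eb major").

Ab minor

The anchor chord is a minor triad on Ab, labeled i.
If Ab is scale degree 1 and the mode makes that degree carry a minor triad, the tonic is Ab and the mode is minor.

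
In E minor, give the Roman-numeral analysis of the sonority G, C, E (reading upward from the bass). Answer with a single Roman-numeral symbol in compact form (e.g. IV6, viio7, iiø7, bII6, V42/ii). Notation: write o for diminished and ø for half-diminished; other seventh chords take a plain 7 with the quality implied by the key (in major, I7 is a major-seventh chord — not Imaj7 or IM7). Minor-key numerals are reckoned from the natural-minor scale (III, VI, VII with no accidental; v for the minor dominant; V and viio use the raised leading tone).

VI64

Stacked in thirds the chord is C-E-G: a major triad on C.
C is scale degree 6 in E minor, and a major triad on that degree is written VI.
With G in the bass the chord is in second inversion, so the figured bass is 64.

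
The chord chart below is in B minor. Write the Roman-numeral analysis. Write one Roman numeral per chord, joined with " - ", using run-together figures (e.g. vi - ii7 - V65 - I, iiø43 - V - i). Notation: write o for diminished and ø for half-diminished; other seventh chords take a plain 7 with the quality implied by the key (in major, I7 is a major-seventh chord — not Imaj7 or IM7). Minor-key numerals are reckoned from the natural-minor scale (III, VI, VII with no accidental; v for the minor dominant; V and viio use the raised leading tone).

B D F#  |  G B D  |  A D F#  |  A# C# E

i - VI - III64 - viio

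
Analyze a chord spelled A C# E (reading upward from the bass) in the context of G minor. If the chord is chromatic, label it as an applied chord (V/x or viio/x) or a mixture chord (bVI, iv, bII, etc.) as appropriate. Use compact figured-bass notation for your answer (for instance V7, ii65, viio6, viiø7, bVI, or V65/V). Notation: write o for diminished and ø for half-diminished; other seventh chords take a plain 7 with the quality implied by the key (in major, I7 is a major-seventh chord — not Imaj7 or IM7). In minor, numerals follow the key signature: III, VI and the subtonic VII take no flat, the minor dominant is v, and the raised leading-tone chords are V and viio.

V/V

The pitches A-C#-E form a major triad rooted on A.
A is not a diatonic chord root with this quality in G minor, but it lies a perfect fifth above D (V), so the chord functions as an applied dominant of V.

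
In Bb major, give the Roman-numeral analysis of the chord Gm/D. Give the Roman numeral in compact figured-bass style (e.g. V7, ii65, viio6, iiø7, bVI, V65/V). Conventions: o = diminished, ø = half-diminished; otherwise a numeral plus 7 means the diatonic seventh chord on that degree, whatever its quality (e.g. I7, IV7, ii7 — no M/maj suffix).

vi64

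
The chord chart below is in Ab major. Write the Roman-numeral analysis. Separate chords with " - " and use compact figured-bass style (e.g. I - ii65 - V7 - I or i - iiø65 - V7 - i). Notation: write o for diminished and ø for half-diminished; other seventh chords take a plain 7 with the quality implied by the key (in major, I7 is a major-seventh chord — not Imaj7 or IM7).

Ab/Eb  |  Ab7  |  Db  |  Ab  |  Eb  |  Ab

I64 - V7/IV - IV - I - V - I

Ab/Eb has root Ab, degree 1 in Ab major, so I64.
Ab7: chromatic; Ab is V of IV, so V7/IV.
Db has root Db, degree 4 in Ab major, so IV.
Ab has root Ab, degree 1 in Ab major, so I.
Eb: major triad on Eb = scale degree 5 → V.
Ab has root Ab, degree 1 in Ab major, so I.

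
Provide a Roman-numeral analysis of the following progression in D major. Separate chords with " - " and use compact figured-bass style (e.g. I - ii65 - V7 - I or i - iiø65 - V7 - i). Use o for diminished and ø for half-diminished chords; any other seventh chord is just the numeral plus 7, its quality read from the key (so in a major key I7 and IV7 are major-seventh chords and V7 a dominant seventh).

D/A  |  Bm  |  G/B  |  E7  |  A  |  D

I64 - vi - IV6 - V7/V - V - I

D/A: root D is the tonic; major triad there is I64.
Bm: root B is the submediant; minor triad there is vi.
G/B has root G, degree 4 in D major, so IV6.
E7: chromatic; E is V of V, so V7/V.
A: root A is the dominant; major triad there is V.
D: root D is the tonic; major triad there is I.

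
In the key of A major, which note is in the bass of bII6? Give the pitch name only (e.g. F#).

D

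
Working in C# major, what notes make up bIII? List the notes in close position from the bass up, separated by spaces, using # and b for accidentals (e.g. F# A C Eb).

E G# B

Scale degree 3 in C# major is E#; lowering it a half step gives E. bIII is a major triad on the lowered third degree, borrowed from the parallel minor.
So the chord is E-G#-B, a major triad.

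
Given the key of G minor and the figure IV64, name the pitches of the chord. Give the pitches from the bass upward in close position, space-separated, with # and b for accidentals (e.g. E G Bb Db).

IV64 is the major subdominant, borrowed from the parallel major. In G minor that root is C.
So the chord is C-E-G, a major triad.
With the 64 figure the chord is in second inversion; from the bass G upward in close position it reads G-C-E.

G C E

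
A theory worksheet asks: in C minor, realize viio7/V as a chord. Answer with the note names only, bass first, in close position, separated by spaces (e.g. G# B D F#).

F# A C Eb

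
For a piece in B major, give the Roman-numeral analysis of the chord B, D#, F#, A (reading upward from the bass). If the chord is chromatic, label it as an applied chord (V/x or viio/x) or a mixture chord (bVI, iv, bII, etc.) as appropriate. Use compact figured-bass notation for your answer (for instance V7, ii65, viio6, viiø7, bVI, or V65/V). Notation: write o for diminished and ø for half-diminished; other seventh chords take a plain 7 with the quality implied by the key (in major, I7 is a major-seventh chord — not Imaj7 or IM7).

Stacked in thirds the chord is B-D#-F#-A: a dominant seventh chord on B.
B is not a diatonic chord root with this quality in B major, but it lies a perfect fifth above E (IV), so the chord functions as an applied dominant of IV.

V7/IV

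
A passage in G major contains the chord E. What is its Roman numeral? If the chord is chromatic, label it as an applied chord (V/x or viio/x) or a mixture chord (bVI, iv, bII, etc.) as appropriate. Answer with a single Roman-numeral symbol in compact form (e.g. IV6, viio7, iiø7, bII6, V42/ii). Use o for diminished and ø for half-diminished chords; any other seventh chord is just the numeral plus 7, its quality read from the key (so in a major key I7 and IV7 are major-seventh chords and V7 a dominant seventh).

Stacked in thirds the chord is E-G#-B: a major triad on E.
E is not a diatonic chord root with this quality in G major, but it lies a perfect fifth above A (ii), so the chord functions as an applied dominant of ii.

V/ii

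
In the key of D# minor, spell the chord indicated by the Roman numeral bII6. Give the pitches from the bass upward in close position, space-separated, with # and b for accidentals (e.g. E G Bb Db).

bII6 is the Neapolitan sixth — a major triad on the lowered second degree, here in its customary first inversion. In D# minor that root is E.
So the chord is E-G#-B.
The figured bass 6 indicates first inversion, placing the third (G#) in the bass: G#-B-E.

G# B E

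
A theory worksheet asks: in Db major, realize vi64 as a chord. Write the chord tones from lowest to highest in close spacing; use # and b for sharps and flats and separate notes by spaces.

In Db major, the sixth degree is Bb, and the diatonic chord built there is a minor triad.
Stacking thirds from Bb gives Bb-Db-F.
The figured bass 64 indicates second inversion, placing the fifth (F) in the bass: F-Bb-Db.

F Bb Db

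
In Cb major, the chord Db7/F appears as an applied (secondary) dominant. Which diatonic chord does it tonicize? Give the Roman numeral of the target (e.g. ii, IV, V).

V

The chord is a dominant seventh chord on Db.
A dominant resolves down a perfect fifth: Db → Gb. In Cb major, Gb is scale degree 5, i.e. V.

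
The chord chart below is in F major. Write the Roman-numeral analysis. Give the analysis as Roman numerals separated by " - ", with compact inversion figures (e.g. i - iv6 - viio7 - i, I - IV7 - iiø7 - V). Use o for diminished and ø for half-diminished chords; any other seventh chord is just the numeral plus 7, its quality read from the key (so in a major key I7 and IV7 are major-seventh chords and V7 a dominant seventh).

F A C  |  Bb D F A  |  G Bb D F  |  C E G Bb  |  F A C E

F-A-C: root F is the tonic; major triad there is I.
Bb-D-F-A: root Bb is the subdominant; major seventh chord there is IV7.
G-Bb-D-F has root G, degree 2 in F major, so ii7.
C-E-G-Bb: dominant seventh chord on C = scale degree 5 → V7.
F-A-C-E: root F is the tonic; major seventh chord there is I7.

I - IV7 - ii7 - V7 - I7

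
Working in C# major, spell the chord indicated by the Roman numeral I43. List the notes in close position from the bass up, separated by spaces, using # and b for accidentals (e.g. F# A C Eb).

The numeral's case and figure indicate a major seventh chord. In C# major its root, the tonic, is C#.
Stacking thirds from C# gives C#-E#-G#-B#.
With the 43 figure the chord is in second inversion; from the bass G# upward in close position it reads G#-B#-C#-E#.

G# B# C# E#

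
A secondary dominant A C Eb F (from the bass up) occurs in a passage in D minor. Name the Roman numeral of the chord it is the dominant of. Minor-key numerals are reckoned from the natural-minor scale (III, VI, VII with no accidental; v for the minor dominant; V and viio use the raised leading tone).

VI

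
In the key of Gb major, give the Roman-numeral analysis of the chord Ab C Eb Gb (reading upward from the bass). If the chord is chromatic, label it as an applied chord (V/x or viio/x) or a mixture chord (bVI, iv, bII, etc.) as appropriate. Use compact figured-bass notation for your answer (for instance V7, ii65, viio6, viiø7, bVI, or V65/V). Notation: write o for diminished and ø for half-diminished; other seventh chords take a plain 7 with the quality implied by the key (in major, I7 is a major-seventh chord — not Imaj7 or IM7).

The pitches Ab-C-Eb-Gb form a dominant seventh chord rooted on Ab.
Ab is not a diatonic chord root with this quality in Gb major, but it lies a perfect fifth above Db (V), so the chord functions as an applied dominant of V.

V7/V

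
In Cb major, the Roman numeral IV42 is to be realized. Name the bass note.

Eb

IV in Cb major has root Fb; the chord is Fb-Ab-Cb-Eb.
The figure 42 means third inversion — the seventh is in the bass.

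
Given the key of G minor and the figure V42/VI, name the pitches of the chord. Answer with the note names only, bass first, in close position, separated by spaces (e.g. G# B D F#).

The slash means an applied dominant: we want the dominant of VI. In G minor, VI is Eb major, and its dominant is built on Bb.
Building a dominant seventh chord on Bb gives Bb-D-F-Ab.
With the 42 figure the chord is in third inversion; from the bass Ab upward in close position it reads Ab-Bb-D-F.

Ab Bb D F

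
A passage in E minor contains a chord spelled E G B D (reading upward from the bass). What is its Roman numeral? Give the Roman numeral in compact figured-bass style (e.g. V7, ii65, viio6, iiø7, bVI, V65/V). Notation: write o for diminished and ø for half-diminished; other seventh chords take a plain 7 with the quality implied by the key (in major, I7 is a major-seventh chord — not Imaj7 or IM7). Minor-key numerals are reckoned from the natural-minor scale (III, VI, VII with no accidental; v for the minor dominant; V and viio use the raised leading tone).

The pitches E-G-B-D form a minor seventh chord rooted on E.
In E minor, E is the tonic; the diatonic minor seventh chord there is i7.

i7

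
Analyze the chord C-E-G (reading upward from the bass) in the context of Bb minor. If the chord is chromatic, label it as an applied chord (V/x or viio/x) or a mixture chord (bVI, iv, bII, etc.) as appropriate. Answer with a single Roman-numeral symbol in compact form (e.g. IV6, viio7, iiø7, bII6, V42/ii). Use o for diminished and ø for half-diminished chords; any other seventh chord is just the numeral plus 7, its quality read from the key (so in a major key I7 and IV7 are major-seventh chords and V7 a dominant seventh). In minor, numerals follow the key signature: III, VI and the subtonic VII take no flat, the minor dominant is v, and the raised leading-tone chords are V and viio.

Stacked in thirds the chord is C-E-G: a major triad on C.
C is not a diatonic chord root with this quality in Bb minor, but it lies a perfect fifth above F (V), so the chord functions as an applied dominant of V.

V/V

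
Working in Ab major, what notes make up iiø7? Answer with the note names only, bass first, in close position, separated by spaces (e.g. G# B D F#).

Bb Db Fb Ab

Scale degree 2 in Ab major is Bb; here the chord built on it is altered to a half-diminished seventh chord. iiø7 is the half-diminished supertonic seventh, borrowed from the parallel minor.
So the chord is Bb-Db-Fb-Ab, a half-diminished seventh chord.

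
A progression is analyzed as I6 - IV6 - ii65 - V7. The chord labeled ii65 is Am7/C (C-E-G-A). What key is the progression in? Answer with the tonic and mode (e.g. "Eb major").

G major

ii65 is given as C-E-G-A — a minor seventh chord with root A.
If A is scale degree 2 and the mode makes that degree carry a minor seventh chord, the tonic is G and the mode is major.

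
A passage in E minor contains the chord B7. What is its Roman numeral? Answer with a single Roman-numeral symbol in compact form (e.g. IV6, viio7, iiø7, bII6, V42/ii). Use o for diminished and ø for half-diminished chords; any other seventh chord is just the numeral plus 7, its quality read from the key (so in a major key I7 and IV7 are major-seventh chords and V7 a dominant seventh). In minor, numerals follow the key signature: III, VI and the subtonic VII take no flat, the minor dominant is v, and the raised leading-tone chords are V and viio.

V7

The pitches B-D#-F#-A form a dominant seventh chord rooted on B.
In E minor, B is the dominant; the diatonic dominant seventh chord there is V7.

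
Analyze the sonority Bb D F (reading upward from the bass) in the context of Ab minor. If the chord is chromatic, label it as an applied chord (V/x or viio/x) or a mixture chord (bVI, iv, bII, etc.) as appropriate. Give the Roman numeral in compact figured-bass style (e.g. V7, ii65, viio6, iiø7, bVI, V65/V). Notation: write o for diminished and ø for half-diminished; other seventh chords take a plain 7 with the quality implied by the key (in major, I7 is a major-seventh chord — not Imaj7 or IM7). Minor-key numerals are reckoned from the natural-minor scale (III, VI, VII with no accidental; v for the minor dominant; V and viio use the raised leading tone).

V/V

Stacked in thirds the chord is Bb-D-F: a major triad on Bb.
Bb is not a diatonic chord root with this quality in Ab minor, but it lies a perfect fifth above Eb (V), so the chord functions as an applied dominant of V.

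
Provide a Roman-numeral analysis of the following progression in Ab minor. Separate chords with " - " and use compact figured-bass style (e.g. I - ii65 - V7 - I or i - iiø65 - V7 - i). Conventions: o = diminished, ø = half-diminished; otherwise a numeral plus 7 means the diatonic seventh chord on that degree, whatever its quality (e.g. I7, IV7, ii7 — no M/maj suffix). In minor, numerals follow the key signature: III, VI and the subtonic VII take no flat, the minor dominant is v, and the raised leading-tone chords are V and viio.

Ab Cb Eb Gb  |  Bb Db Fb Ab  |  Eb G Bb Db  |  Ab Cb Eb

i7 - iiø7 - V7 - i

Ab-Cb-Eb-Gb: minor seventh chord on Ab = scale degree 1 → i7.
Bb-Db-Fb-Ab: root Bb is the supertonic; half-diminished seventh chord there is iiø7.
Eb-G-Bb-Db: dominant seventh chord on Eb = scale degree 5 → V7.
Ab-Cb-Eb: minor triad on Ab = scale degree 1 → i.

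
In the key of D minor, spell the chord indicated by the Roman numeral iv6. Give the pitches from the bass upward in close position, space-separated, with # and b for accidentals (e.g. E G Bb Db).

Bb D G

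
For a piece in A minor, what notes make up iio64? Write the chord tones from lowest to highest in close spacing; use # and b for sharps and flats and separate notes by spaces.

F B D

The numeral's case and figure indicate a diminished triad. In A minor its root, the second degree, is B.
That chord is spelled B-D-F.
With the 64 figure the chord is in second inversion; from the bass F upward in close position it reads F-B-D.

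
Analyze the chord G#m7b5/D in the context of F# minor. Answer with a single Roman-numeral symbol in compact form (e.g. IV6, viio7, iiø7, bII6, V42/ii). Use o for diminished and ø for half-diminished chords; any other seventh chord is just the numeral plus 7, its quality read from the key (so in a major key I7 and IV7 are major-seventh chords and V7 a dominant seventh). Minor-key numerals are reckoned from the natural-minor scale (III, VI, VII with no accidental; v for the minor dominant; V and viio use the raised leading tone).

iiø43

Stacked in thirds the chord is G#-B-D-F#: a half-diminished seventh chord on G#.
G# is scale degree 2 in F# minor, and a half-diminished seventh chord on that degree is written iiø7.
With D in the bass the chord is in second inversion, so the figured bass is 43.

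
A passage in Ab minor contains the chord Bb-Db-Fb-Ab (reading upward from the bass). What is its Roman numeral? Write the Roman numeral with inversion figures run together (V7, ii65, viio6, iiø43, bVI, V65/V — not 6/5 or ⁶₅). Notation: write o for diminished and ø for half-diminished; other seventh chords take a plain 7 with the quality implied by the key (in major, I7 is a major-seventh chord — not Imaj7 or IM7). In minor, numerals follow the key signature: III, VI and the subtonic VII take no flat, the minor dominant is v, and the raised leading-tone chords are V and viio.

iiø7

Stacked in thirds the chord is Bb-Db-Fb-Ab: a half-diminished seventh chord on Bb.
Bb is scale degree 2 in Ab minor, and a half-diminished seventh chord on that degree is written iiø7.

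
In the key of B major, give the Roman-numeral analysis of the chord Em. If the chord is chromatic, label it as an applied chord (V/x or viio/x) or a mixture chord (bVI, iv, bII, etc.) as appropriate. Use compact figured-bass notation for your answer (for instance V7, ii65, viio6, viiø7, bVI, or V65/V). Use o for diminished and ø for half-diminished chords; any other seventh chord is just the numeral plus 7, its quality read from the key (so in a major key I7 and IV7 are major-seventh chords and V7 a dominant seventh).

Stacked in thirds the chord is E-G-B: a minor triad on E.
E is the fourth degree of B major. This is the minor subdominant, borrowed from the parallel minor.

iv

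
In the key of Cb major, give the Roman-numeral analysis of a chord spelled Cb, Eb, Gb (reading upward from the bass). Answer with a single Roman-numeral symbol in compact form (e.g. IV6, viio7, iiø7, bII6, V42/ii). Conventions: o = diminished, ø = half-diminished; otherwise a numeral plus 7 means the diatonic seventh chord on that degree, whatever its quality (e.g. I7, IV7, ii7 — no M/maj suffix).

I

Stacked in thirds the chord is Cb-Eb-Gb: a major triad on Cb.
Cb is scale degree 1 in Cb major, and a major triad on that degree is written I.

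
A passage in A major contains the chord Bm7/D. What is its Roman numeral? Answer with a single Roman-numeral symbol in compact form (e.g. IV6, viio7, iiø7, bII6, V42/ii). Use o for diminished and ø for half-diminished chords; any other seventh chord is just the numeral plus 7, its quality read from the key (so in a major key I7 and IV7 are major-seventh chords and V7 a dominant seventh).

ii65

The pitches B-D-F#-A form a minor seventh chord rooted on B.
In A major, B is the supertonic; the diatonic minor seventh chord there is ii7.
With D in the bass the chord is in first inversion, so the figured bass is 65.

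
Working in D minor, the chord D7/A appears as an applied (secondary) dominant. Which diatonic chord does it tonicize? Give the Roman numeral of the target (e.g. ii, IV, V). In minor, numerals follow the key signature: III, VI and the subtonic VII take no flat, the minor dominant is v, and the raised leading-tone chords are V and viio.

iv

The chord is a dominant seventh chord on D.
A dominant resolves down a perfect fifth: D → G. In D minor, G is scale degree 4, i.e. iv.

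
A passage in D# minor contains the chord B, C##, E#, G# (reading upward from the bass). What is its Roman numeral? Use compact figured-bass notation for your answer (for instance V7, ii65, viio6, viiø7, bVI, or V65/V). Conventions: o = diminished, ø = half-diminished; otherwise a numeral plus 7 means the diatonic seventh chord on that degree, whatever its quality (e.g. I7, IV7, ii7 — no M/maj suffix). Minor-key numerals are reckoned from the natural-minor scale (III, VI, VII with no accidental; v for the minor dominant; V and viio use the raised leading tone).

viio42

Stacked in thirds the chord is C##-E#-G#-B: a fully diminished seventh chord on C##.
In D# minor, C## is the leading tone; the diatonic fully diminished seventh chord there is viio7.
With B in the bass the chord is in third inversion, so the figured bass is 42.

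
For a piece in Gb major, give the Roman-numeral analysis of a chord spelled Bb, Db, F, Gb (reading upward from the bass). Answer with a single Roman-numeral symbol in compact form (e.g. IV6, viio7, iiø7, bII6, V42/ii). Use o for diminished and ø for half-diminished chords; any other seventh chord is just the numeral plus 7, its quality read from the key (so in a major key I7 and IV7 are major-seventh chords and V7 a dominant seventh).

The pitches Gb-Bb-Db-F form a major seventh chord rooted on Gb.
In Gb major, Gb is the tonic; the diatonic major seventh chord there is I7.
With Bb in the bass the chord is in first inversion, so the figured bass is 65.

I65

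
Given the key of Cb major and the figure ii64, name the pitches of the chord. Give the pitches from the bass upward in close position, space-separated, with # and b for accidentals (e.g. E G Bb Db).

In Cb major, the supertonic is Db, and the diatonic chord built there is a minor triad.
That chord is spelled Db-Fb-Ab.
The figured bass 64 indicates second inversion, placing the fifth (Ab) in the bass: Ab-Db-Fb.

Ab Db Fb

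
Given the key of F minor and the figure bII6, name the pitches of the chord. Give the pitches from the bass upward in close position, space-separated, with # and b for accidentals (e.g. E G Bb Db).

Bb Db Gb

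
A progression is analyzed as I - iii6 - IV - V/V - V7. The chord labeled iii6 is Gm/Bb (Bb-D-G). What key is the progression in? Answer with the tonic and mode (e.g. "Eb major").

The chord Gm/Bb is a minor triad rooted on G; its label is iii6.
If G is scale degree 3 and the mode makes that degree carry a minor triad, the tonic is Eb and the mode is major.

Eb major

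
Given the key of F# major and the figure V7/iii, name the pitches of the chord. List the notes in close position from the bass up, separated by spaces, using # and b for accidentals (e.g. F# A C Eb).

E# G## B# D#

The slash means an applied dominant: we want the dominant of iii. In F# major, iii is A# minor, and its dominant is built on E#.
Building a dominant seventh chord on E# gives E#-G##-B#-D#.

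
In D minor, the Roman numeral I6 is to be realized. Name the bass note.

F#

I in D minor has root D; the chord is D-F#-A.
The figure 6 means first inversion — the third is in the bass.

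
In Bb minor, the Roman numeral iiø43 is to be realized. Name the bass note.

Gb

iiø in Bb minor has root C; the chord is C-Eb-Gb-Bb.
The figure 43 means second inversion — the fifth is in the bass.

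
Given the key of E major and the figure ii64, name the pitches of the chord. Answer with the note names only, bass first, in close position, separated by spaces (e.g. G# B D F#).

The numeral's case and figure indicate a minor triad. In E major its root, scale degree 2, is F#.
That chord is spelled F#-A-C#.
The figured bass 64 indicates second inversion, placing the fifth (C#) in the bass: C#-F#-A.

C# F# A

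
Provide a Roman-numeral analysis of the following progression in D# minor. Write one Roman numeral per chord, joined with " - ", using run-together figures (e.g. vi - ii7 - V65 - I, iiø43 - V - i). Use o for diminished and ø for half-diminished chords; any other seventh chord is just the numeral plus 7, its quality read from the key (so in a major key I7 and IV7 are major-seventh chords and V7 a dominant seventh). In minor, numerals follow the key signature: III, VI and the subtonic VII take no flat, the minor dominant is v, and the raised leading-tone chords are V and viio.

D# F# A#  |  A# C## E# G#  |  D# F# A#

i - V7 - i

D#-F#-A#: minor triad on D# = scale degree 1 → i.
A#-C##-E#-G# has root A#, degree 5 in D# minor, so V7.
D#-F#-A#: root D# is the tonic; minor triad there is i.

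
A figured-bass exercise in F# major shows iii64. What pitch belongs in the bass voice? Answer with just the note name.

E#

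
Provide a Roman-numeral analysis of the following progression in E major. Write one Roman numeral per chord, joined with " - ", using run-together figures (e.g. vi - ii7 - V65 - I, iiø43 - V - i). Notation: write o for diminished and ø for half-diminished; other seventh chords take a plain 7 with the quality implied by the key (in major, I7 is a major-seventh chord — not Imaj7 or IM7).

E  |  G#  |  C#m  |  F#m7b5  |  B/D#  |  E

E has root E, degree 1 in E major, so I.
G#: a major triad on G#, the applied dominant of vi → V/vi.
C#m: root C# is the submediant; minor triad there is vi.
F#m7b5: F# with this quality isn't in the key; it's iiø7, borrowed from the parallel minor.
B/D#: root B is the dominant; major triad there is V6.
E has root E, degree 1 in E major, so I.

I - V/vi - vi - iiø7 - V6 - I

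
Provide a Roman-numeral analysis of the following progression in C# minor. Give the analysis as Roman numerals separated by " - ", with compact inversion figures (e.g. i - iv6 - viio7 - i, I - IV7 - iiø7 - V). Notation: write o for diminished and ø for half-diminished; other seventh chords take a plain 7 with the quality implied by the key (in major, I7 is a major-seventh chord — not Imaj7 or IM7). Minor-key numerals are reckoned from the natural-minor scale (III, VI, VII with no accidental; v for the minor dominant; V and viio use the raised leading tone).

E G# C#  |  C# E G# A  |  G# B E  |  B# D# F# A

i6 - VI65 - III6 - viio7

E-G#-C# has root C#, degree 1 in C# minor, so i6.
C#-E-G#-A: root A is the submediant; major seventh chord there is VI65.
G#-B-E: root E is the mediant; major triad there is III6.
B#-D#-F#-A: fully diminished seventh chord on B# = scale degree 7 → viio7.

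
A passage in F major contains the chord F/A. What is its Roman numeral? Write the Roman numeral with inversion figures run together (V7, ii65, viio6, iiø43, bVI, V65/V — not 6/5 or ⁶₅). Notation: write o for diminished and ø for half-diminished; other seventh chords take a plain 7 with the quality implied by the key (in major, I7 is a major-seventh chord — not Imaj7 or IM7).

I6

Stacked in thirds the chord is F-A-C: a major triad on F.
In F major, F is the tonic; the diatonic major triad there is I.
With A in the bass the chord is in first inversion, so the figured bass is 6.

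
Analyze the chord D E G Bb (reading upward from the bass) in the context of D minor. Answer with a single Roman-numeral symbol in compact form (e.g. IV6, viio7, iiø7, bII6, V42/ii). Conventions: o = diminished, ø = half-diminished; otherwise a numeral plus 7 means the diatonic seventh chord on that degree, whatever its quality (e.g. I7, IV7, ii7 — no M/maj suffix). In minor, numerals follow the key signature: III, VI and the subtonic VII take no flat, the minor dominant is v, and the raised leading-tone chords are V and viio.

Stacked in thirds the chord is E-G-Bb-D: a half-diminished seventh chord on E.
E is scale degree 2 in D minor, and a half-diminished seventh chord on that degree is written iiø7.
With D in the bass the chord is in third inversion, so the figured bass is 42.

iiø42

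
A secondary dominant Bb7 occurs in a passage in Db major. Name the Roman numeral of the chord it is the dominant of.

ii

The chord is a dominant seventh chord on Bb.
A dominant resolves down a perfect fifth: Bb → Eb. In Db major, Eb is scale degree 2, i.e. ii.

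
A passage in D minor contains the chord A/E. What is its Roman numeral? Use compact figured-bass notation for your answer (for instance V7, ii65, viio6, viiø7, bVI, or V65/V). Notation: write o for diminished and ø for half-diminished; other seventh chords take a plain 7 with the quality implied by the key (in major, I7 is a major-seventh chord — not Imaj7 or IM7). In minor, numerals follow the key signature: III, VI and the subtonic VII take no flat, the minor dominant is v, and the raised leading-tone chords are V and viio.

V64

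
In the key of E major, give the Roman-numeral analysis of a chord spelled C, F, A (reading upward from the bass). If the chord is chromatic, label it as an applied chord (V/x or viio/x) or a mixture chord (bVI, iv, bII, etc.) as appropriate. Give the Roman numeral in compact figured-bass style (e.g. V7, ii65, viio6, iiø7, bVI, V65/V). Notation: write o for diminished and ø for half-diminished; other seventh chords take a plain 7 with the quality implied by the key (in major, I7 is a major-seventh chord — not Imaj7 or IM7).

bII64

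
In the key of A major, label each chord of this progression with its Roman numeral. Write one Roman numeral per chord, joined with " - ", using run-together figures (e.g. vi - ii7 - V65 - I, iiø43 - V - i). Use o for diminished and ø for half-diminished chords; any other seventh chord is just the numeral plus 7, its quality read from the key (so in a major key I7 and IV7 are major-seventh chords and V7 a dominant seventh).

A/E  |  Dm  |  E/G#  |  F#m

A/E has root A, degree 1 in A major, so I64.
Dm: D with this quality isn't in the key; it's iv, borrowed from the parallel minor.
E/G#: root E is the dominant; major triad there is V6.
F#m: minor triad on F# = scale degree 6 → vi.

I64 - iv - V6 - vi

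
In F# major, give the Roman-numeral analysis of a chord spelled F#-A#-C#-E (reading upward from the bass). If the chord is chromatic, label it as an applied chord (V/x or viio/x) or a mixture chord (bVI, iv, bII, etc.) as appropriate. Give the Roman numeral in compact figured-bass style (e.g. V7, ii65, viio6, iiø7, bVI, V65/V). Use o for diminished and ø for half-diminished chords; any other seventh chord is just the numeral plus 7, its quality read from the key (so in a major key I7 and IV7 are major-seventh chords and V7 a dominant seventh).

Stacked in thirds the chord is F#-A#-C#-E: a dominant seventh chord on F#.
F# is not a diatonic chord root with this quality in F# major, but it lies a perfect fifth above B (IV), so the chord functions as an applied dominant of IV.

V7/IV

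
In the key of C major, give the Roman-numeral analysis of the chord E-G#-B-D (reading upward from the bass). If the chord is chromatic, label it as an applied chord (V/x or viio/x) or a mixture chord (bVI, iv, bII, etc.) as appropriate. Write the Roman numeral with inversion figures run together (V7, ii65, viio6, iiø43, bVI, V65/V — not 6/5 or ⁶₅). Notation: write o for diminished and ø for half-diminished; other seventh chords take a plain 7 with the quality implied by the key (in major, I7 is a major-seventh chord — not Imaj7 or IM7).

The pitches E-G#-B-D form a dominant seventh chord rooted on E.
E is not a diatonic chord root with this quality in C major, but it lies a perfect fifth above A (vi), so the chord functions as an applied dominant of vi.

V7/vi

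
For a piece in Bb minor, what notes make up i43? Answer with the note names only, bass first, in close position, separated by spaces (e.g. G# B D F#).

The numeral's case and figure indicate a minor seventh chord. In Bb minor its root, scale degree 1, is Bb.
That chord is spelled Bb-Db-F-Ab.
The figured bass 43 indicates second inversion, placing the fifth (F) in the bass: F-Ab-Bb-Db.

F Ab Bb Db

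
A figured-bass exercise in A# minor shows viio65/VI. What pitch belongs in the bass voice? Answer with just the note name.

G#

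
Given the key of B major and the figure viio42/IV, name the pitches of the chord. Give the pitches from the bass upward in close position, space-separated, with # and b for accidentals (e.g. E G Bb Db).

C D# F# A

viio42/IV is a secondary leading-tone chord. The target IV is E in B major; the applied chord is rooted a semitone below, on D#.
Building a fully diminished seventh chord on D# gives D#-F#-A-C.
With the 42 figure the chord is in third inversion; from the bass C upward in close position it reads C-D#-F#-A.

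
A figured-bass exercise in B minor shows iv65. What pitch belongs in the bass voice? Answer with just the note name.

G

iv in B minor has root E; the chord is E-G-B-D.
The figure 65 means first inversion — the third is in the bass.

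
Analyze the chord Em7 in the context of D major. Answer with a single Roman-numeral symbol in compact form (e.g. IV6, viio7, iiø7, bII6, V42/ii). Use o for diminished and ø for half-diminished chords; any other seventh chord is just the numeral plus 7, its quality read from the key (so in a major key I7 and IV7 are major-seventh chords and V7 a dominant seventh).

The pitches E-G-B-D form a minor seventh chord rooted on E.
In D major, E is the supertonic; the diatonic minor seventh chord there is ii7.

ii7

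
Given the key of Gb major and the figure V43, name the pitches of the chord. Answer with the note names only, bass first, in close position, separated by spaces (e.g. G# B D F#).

Ab Cb Db F

The numeral's case and figure indicate a dominant seventh chord. In Gb major its root, scale degree 5, is Db.
That chord is spelled Db-F-Ab-Cb.
With the 43 figure the chord is in second inversion; from the bass Ab upward in close position it reads Ab-Cb-Db-F.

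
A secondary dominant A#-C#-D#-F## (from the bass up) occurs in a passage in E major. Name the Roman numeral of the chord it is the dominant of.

iii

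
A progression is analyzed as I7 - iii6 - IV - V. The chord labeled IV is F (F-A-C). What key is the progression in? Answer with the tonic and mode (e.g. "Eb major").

The chord F is a major triad rooted on F; its label is IV.
If F is scale degree 4 and the mode makes that degree carry a major triad, the tonic is C and the mode is major.

C major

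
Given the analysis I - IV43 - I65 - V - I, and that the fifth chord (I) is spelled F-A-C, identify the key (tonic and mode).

The anchor chord is a major triad on F, labeled I.
If F is scale degree 1 and the mode makes that degree carry a major triad, the tonic is F and the mode is major.

F major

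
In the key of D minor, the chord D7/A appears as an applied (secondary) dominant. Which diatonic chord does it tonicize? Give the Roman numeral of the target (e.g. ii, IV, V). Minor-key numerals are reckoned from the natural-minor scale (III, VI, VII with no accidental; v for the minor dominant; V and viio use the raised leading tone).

iv

The chord is a dominant seventh chord on D.
A dominant resolves down a perfect fifth: D → G. In D minor, G is scale degree 4, i.e. iv.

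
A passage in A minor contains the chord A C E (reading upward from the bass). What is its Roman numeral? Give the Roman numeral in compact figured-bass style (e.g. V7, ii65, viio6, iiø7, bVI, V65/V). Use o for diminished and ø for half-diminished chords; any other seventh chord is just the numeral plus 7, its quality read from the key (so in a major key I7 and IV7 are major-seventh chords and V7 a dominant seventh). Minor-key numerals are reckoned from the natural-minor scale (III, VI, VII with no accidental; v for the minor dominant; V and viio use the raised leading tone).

i

Stacked in thirds the chord is A-C-E: a minor triad on A.
In A minor, A is the tonic; the diatonic minor triad there is i.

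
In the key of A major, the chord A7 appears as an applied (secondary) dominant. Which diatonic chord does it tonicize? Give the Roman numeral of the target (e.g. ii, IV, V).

The chord is a dominant seventh chord on A.
A dominant resolves down a perfect fifth: A → D. In A major, D is scale degree 4, i.e. IV.

IV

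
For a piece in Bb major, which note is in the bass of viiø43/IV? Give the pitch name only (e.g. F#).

The applied chord viiø43/IV is rooted on D: D-F-Ab-C.
The figure 43 means second inversion — the fifth is in the bass.

Ab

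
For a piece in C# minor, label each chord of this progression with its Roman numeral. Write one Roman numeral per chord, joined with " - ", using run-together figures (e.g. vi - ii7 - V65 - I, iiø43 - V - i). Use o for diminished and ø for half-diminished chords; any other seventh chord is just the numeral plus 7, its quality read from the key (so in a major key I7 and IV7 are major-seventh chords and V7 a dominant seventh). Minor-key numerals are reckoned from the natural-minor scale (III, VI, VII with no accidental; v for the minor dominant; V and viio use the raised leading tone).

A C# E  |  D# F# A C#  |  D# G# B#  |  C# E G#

VI - iiø7 - V64 - i

A-C#-E: major triad on A = scale degree 6 → VI.
D#-F#-A-C#: half-diminished seventh chord on D# = scale degree 2 → iiø7.
D#-G#-B#: root G# is the dominant; major triad there is V64.
C#-E-G#: root C# is the tonic; minor triad there is i.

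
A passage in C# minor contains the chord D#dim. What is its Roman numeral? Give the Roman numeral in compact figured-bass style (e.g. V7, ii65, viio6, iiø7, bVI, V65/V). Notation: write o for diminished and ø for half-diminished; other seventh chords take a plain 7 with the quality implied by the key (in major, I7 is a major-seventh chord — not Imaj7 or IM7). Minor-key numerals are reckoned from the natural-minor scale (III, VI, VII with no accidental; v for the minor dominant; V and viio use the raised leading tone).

iio

Stacked in thirds the chord is D#-F#-A: a diminished triad on D#.
D# is scale degree 2 in C# minor, and a diminished triad on that degree is written iio.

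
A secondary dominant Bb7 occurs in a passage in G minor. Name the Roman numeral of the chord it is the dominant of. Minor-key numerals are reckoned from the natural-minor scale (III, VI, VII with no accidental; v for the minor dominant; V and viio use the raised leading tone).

VI

The chord is a dominant seventh chord on Bb.
A dominant resolves down a perfect fifth: Bb → Eb. In G minor, Eb is scale degree 6, i.e. VI.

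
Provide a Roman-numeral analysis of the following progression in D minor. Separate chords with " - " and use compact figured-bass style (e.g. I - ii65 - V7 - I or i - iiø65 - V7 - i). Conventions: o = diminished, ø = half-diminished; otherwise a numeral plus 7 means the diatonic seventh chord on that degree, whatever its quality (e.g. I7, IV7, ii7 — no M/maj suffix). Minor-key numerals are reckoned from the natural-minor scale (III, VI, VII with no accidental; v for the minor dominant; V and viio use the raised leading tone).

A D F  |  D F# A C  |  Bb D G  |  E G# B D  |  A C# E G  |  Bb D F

i64 - V7/iv - iv6 - V7/V - V7 - VI

A-D-F has root D, degree 1 in D minor, so i64.
D-F#-A-C is the secondary dominant of iv (dominant seventh chord on D): V7/iv.
Bb-D-G: minor triad on G = scale degree 4 → iv6.
E-G#-B-D: a dominant seventh chord on E, the applied dominant of V → V7/V.
A-C#-E-G: dominant seventh chord on A = scale degree 5 → V7.
Bb-D-F: root Bb is the submediant; major triad there is VI.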